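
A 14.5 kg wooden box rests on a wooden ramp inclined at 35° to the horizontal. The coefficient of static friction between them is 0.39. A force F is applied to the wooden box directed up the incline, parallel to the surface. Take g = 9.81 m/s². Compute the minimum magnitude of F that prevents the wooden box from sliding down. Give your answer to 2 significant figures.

36 N

The normal force is N = mg cos 35° = 116.520 N. With F at its minimum the wooden box is on the verge of sliding down, so static friction is at its maximum μ_s N = 0.39 × 116.520 = 45.443 N and acts up the slope.
Equilibrium along the incline: F + μ_s N = mg sin 35°, so F = 81.588 − 45.443 = 36.145 N.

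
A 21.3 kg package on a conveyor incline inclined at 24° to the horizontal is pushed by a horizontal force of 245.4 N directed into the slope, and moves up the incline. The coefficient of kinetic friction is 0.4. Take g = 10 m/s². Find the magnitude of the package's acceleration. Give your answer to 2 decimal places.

The horizontal push has components F cos 24° = 245.4 × 0.9135 = 224.173 N up the incline and F sin 24° = 245.4 × 0.4067 = 99.804 N pressing into the surface.
The normal force is therefore N = mg cos 24° + F sin 24° = 194.576 + 99.804 = 294.380 N, and kinetic friction down the slope is μN = 0.4 × 294.380 = 117.752 N.
Along the incline: F cos 24° − mg sin 24° − μN = ma, so 224.173 − 86.627 − 117.752 = 21.3 a, giving a = 0.9293 m/s².

0.93 m/s²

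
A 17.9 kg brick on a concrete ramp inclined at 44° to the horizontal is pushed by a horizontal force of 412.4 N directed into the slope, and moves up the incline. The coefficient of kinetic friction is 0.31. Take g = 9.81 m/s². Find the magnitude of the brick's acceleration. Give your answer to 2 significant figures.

The horizontal push has components F cos 44° = 412.4 × 0.7193 = 296.639 N up the incline and F sin 44° = 412.4 × 0.6947 = 286.494 N pressing into the surface.
The normal force is therefore N = mg cos 44° + F sin 44° = 126.308 + 286.494 = 412.802 N, and kinetic friction down the slope is μN = 0.31 × 412.802 = 127.969 N.
Along the incline: F cos 44° − mg sin 44° − μN = ma, so 296.639 − 121.989 − 127.969 = 17.9 a, giving a = 2.6079 m/s².

2.6 m/s²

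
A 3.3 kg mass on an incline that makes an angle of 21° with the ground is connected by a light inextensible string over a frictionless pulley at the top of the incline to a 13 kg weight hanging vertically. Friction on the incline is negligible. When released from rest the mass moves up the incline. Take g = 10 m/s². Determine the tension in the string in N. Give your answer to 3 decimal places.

For the mass on the incline: the weight component along the slope is m₁g sin 21° = 3.3 × 10 × 0.3584 = 11.827 N and the normal force is N = m₁g cos 21° = 30.808 N.
Newton's second law for the mass (up-slope positive): T − 11.827 = 3.3 a. For the hanging weight (downward positive): 13 × 10 − T = 13 a.
Adding the two equations eliminates T: 118.173 = 16.3 a, so a = 7.2499 m/s².
Then from the hanging weight's equation, T = 13 × (10 − 7.2499) = 35.751 N.

35.751 N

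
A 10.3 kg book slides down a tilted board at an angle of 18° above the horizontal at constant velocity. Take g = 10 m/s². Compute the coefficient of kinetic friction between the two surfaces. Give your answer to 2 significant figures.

0.32

At constant velocity the net force along the incline is zero: mg sin 18° = μ mg cos 18°.
So μ = tan 18° = 0.3090 / 0.9511 = 0.3249.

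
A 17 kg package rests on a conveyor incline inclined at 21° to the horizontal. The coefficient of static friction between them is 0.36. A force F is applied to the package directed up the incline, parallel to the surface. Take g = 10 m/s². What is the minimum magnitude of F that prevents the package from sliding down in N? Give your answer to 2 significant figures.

3.8 N

The normal force is N = mg cos 21° = 158.709 N. With F at its minimum the package is on the verge of sliding down, so static friction is at its maximum μ_s N = 0.36 × 158.709 = 57.135 N and acts up the slope.
Equilibrium along the incline: F + μ_s N = mg sin 21°, so F = 60.923 − 57.135 = 3.788 N.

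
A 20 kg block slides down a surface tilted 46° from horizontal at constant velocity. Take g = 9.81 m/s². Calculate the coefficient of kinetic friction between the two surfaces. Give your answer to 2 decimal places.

At constant velocity the net force along the incline is zero: mg sin 46° = μ mg cos 46°.
So μ = tan 46° = 0.7193 / 0.6947 = 1.0354.

1.04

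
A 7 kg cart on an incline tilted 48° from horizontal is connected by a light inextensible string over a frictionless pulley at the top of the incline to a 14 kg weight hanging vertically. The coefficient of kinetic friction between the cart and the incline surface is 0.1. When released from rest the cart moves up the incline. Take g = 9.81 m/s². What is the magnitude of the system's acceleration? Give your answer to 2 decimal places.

For the cart on the incline: the weight component along the slope is m₁g sin 48° = 7 × 9.81 × 0.7431 = 51.029 N and the normal force is N = m₁g cos 48° = 45.949 N.
Kinetic friction opposes the cart's motion up the incline: f = μN = 0.1 × 45.949 = 4.595 N acting down the slope.
Newton's second law for the cart (up-slope positive): T − 51.029 − 4.595 = 7 a. For the hanging weight (downward positive): 14 × 9.81 − T = 14 a.
Adding the two equations eliminates T: 81.716 = 21 a, so a = 3.8912 m/s².

3.89 m/s²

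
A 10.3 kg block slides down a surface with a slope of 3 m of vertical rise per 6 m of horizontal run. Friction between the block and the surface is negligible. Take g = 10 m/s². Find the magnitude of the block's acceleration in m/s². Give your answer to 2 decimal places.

Resolving the weight along the incline: the component pulling the block down the slope is mg sin 26.57° = 10.3 × 10 × 0.4472 = 46.062 N, and the normal force is N = mg cos 26.57° = 10.3 × 10 × 0.8944 = 92.123 N.
With no friction the net force along the incline is 46.062 N, so a = g sin 26.57° = 46.062 / 10.3 = 4.4720 m/s².

4.47 m/s²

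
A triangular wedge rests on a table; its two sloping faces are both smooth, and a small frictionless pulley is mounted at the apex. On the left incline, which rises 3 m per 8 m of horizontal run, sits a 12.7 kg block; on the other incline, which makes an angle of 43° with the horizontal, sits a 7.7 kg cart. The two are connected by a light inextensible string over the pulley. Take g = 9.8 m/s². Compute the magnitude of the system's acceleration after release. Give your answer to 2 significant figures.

Resolve each weight along its own incline: the 12.7 kg mass has component 12.7 × 9.8 × sin 20.56° = 43.701 N down its slope, and the 7.7 kg mass has 7.7 × 9.8 × sin 43° = 51.464 N down its slope.
The 7.7 kg side's 51.464 N exceeds the other side's 43.701 N, so that mass slides down and the 12.7 kg mass slides up. Taking that direction as positive, Newton's second law for the whole system gives 51.464 − 43.701 = (12.7 + 7.7) a, so a = 7.763 / 20.4 = 0.3805 m/s².

0.38 m/s²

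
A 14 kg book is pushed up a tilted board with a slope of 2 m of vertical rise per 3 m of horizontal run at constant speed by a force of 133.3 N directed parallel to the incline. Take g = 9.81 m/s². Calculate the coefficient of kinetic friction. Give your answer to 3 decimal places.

0.500

At constant speed ΣF = 0 along the incline. The applied 133.3 N acts up the slope; the weight component mg sin 33.69° = 76.183 N and kinetic friction μN both act down the slope.
So 133.3 = 76.183 + μ × 114.274, giving μ = (133.3 − 76.183) / 114.274 = 0.4998.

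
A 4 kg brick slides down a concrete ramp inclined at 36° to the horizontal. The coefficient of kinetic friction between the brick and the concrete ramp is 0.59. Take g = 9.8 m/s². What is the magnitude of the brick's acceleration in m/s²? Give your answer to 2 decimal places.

Resolving the weight along the incline: the component pulling the brick down the slope is mg sin 36° = 4 × 9.8 × 0.5878 = 23.042 N, and the normal force is N = mg cos 36° = 4 × 9.8 × 0.8090 = 31.713 N.
Kinetic friction acts up the slope with magnitude f = μN = 0.59 × 31.713 = 18.711 N.
Net force along the incline is 23.042 − 18.711 = 4.331 N, so a = 4.331 / 4 = 1.0828 m/s².

1.08 m/s²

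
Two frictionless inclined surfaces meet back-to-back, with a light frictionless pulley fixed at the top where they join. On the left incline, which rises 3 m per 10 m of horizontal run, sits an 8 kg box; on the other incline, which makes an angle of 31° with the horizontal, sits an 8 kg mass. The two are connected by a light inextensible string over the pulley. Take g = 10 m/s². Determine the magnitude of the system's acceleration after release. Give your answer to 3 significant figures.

Resolve each weight along its own incline: the 8 kg mass has component 8 × 10 × sin 16.70° = 22.988 N down its slope, and the 8 kg mass has 8 × 10 × sin 31° = 41.203 N down its slope.
The 8 kg side's 41.203 N exceeds the other side's 22.988 N, so that mass slides down and the 8 kg mass slides up. Taking that direction as positive, Newton's second law for the whole system gives 41.203 − 22.988 = (8 + 8) a, so a = 18.215 / 16 = 1.1384 m/s².

1.14 m/s²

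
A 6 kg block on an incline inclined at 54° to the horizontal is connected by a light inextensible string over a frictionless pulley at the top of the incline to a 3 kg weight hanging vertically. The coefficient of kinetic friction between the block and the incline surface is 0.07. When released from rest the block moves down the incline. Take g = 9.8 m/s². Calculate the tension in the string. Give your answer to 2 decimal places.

For the block on the incline: the weight component along the slope is m₁g sin 54° = 6 × 9.8 × 0.8090 = 47.569 N and the normal force is N = m₁g cos 54° = 34.562 N.
Kinetic friction opposes the block's motion down the incline: f = μN = 0.07 × 34.562 = 2.419 N acting up the slope.
Newton's second law for the block (down-slope positive): 47.569 − 2.419 − T = 6 a. For the hanging weight (upward positive): T − 3 × 9.8 = 3 a.
Adding the two equations eliminates T: 15.750 = 9 a, so a = 1.7500 m/s².
Then from the hanging weight's equation, T = 3 × (9.8 + 1.7500) = 34.650 N.

34.65 N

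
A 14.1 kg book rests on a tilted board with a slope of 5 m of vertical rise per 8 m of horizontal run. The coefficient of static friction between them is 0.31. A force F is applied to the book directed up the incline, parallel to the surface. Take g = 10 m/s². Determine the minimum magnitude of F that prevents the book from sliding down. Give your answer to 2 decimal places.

37.66 N

The normal force is N = mg cos 32.01° = 119.568 N. With F at its minimum the book is on the verge of sliding down, so static friction is at its maximum μ_s N = 0.31 × 119.568 = 37.066 N and acts up the slope.
Equilibrium along the incline: F + μ_s N = mg sin 32.01°, so F = 74.730 − 37.066 = 37.664 N.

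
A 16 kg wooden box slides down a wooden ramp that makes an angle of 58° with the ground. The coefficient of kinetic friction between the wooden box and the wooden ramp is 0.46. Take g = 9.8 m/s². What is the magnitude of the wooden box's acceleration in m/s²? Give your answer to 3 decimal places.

5.922 m/s²

Resolving the weight along the incline: the component pulling the wooden box down the slope is mg sin 58° = 16 × 9.8 × 0.8480 = 132.966 N, and the normal force is N = mg cos 58° = 16 × 9.8 × 0.5299 = 83.088 N.
Kinetic friction acts up the slope with magnitude f = μN = 0.46 × 83.088 = 38.220 N.
Net force along the incline is 132.966 − 38.220 = 94.746 N, so a = 94.746 / 16 = 5.9216 m/s².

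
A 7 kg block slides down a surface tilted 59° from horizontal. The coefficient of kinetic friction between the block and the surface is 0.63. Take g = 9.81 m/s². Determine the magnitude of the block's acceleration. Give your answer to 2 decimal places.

Resolving the weight along the incline: the component pulling the block down the slope is mg sin 59° = 7 × 9.81 × 0.8572 = 58.864 N, and the normal force is N = mg cos 59° = 7 × 9.81 × 0.5150 = 35.365 N.
Kinetic friction acts up the slope with magnitude f = μN = 0.63 × 35.365 = 22.280 N.
Net force along the incline is 58.864 − 22.280 = 36.584 N, so a = 36.584 / 7 = 5.2263 m/s².

5.23 m/s²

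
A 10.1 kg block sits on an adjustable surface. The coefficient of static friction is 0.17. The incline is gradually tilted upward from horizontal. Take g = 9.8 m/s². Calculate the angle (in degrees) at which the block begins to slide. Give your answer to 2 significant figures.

9.6°

At the threshold of sliding, static friction is at its maximum μ_s N and exactly balances the weight component along the incline: mg sin θ = μ_s mg cos θ.
Hence tan θ = μ_s = 0.17, so θ = arctan(0.17) = 9.6480°.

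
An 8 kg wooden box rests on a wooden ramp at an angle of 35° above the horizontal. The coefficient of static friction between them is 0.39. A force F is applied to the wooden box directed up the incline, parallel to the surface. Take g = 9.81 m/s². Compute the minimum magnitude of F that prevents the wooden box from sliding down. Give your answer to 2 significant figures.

20 N

The normal force is N = mg cos 35° = 64.287 N. With F at its minimum the wooden box is on the verge of sliding down, so static friction is at its maximum μ_s N = 0.39 × 64.287 = 25.072 N and acts up the slope.
Equilibrium along the incline: F + μ_s N = mg sin 35°, so F = 45.014 − 25.072 = 19.942 N.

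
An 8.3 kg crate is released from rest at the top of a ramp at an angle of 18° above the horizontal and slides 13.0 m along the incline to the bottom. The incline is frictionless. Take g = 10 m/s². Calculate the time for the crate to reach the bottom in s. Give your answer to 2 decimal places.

2.90 s

The weight component along the incline is mg sin 18° = 25.648 N and the normal force is N = mg cos 18° = 78.938 N.
With no friction, a = g sin 18° = 3.0902 m/s².
Starting from rest, L = ½at², so t = √(2L/a) = √(2 × 13.0 / 3.0902) = 2.9006 s.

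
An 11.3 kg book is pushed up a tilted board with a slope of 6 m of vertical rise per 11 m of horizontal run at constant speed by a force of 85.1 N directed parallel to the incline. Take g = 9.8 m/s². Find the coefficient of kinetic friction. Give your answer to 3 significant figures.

0.330

At constant speed ΣF = 0 along the incline. The applied 85.1 N acts up the slope; the weight component mg sin 28.61° = 53.028 N and kinetic friction μN both act down the slope.
So 85.1 = 53.028 + μ × 97.218, giving μ = (85.1 − 53.028) / 97.218 = 0.3299.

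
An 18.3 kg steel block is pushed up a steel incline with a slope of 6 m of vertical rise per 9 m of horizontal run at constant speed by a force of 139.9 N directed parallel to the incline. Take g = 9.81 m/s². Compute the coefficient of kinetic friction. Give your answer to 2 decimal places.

0.27

At constant speed ΣF = 0 along the incline. The applied 139.9 N acts up the slope; the weight component mg sin 33.69° = 99.581 N and kinetic friction μN both act down the slope.
So 139.9 = 99.581 + μ × 149.372, giving μ = (139.9 − 99.581) / 149.372 = 0.2699.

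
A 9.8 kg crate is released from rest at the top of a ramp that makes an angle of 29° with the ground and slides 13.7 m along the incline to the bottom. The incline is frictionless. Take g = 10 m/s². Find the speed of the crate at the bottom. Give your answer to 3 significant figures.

11.5 m/s

The weight component along the incline is mg sin 29° = 47.511 N and the normal force is N = mg cos 29° = 85.713 N.
With no friction, a = g sin 29° = 4.8481 m/s².
Starting from rest over a distance of 13.7 m, v² = 2aL = 2 × 4.8481 × 13.7 = 132.8379, so v = 11.5255 m/s.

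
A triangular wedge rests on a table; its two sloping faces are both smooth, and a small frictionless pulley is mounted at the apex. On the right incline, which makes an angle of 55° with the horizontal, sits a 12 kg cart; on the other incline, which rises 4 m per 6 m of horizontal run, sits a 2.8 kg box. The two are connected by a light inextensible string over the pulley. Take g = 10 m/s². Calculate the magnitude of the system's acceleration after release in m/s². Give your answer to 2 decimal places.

5.59 m/s²

Resolve each weight along its own incline: the 12 kg mass has component 12 × 10 × sin 55° = 98.298 N down its slope, and the 2.8 kg mass has 2.8 × 10 × sin 33.69° = 15.532 N down its slope.
The 12 kg side's 98.298 N exceeds the other side's 15.532 N, so that mass slides down and the 2.8 kg mass slides up. Taking that direction as positive, Newton's second law for the whole system gives 98.298 − 15.532 = (12 + 2.8) a, so a = 82.766 / 14.8 = 5.5923 m/s².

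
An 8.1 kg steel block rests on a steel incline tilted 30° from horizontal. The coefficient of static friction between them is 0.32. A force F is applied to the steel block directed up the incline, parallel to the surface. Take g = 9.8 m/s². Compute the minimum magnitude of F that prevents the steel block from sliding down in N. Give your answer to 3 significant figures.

The normal force is N = mg cos 30° = 68.745 N. With F at its minimum the steel block is on the verge of sliding down, so static friction is at its maximum μ_s N = 0.32 × 68.745 = 21.998 N and acts up the slope.
Equilibrium along the incline: F + μ_s N = mg sin 30°, so F = 39.690 − 21.998 = 17.692 N.

17.7 N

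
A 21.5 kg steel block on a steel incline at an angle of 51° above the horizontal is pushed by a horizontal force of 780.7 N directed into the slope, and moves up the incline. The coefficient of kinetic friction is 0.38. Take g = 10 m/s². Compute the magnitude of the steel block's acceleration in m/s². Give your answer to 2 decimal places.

1.97 m/s²

The horizontal push has components F cos 51° = 780.7 × 0.6293 = 491.295 N up the incline and F sin 51° = 780.7 × 0.7771 = 606.682 N pressing into the surface.
The normal force is therefore N = mg cos 51° + F sin 51° = 135.299 + 606.682 = 741.981 N, and kinetic friction down the slope is μN = 0.38 × 741.981 = 281.953 N.
Along the incline: F cos 51° − mg sin 51° − μN = ma, so 491.295 − 167.077 − 281.953 = 21.5 a, giving a = 1.9658 m/s².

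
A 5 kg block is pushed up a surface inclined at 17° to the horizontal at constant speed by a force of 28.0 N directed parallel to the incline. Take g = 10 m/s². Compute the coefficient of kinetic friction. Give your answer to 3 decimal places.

0.280

At constant speed ΣF = 0 along the incline. The applied 28.0 N acts up the slope; the weight component mg sin 17° = 14.619 N and kinetic friction μN both act down the slope.
So 28.0 = 14.619 + μ × 47.815, giving μ = (28.0 − 14.619) / 47.815 = 0.2798.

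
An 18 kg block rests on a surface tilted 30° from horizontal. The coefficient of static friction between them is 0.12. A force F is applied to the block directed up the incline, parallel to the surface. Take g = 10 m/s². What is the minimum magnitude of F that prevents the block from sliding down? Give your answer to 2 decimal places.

71.29 N

The normal force is N = mg cos 30° = 155.885 N. With F at its minimum the block is on the verge of sliding down, so static friction is at its maximum μ_s N = 0.12 × 155.885 = 18.706 N and acts up the slope.
Equilibrium along the incline: F + μ_s N = mg sin 30°, so F = 90.000 − 18.706 = 71.294 N.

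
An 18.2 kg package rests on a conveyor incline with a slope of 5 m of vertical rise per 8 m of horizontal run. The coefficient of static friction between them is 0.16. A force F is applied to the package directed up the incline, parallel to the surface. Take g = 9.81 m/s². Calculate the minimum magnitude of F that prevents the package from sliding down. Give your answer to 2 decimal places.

70.40 N

The normal force is N = mg cos 32.01° = 151.403 N. With F at its minimum the package is on the verge of sliding down, so static friction is at its maximum μ_s N = 0.16 × 151.403 = 24.224 N and acts up the slope.
Equilibrium along the incline: F + μ_s N = mg sin 32.01°, so F = 94.627 − 24.224 = 70.403 N.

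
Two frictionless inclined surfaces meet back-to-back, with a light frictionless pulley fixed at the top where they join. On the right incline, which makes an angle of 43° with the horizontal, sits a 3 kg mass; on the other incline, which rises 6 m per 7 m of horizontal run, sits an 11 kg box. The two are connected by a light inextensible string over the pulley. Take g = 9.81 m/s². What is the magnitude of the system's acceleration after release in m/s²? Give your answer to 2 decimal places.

3.58 m/s²

Resolve each weight along its own incline: the 3 kg mass has component 3 × 9.81 × sin 43° = 20.071 N down its slope, and the 11 kg mass has 11 × 9.81 × sin 40.60° = 70.227 N down its slope.
The 11 kg side's 70.227 N exceeds the other side's 20.071 N, so that mass slides down and the 3 kg mass slides up. Taking that direction as positive, Newton's second law for the whole system gives 70.227 − 20.071 = (3 + 11) a, so a = 50.156 / 14 = 3.5826 m/s².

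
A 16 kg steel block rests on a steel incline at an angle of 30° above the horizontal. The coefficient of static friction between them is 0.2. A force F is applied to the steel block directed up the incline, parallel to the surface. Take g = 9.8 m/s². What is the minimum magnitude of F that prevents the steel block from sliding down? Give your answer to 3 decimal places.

The normal force is N = mg cos 30° = 135.793 N. With F at its minimum the steel block is on the verge of sliding down, so static friction is at its maximum μ_s N = 0.2 × 135.793 = 27.159 N and acts up the slope.
Equilibrium along the incline: F + μ_s N = mg sin 30°, so F = 78.400 − 27.159 = 51.241 N.

51.241 N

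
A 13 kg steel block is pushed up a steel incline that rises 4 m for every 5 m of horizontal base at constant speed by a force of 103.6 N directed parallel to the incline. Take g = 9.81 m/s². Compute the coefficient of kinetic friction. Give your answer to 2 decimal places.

0.24

At constant speed ΣF = 0 along the incline. The applied 103.6 N acts up the slope; the weight component mg sin 38.66° = 79.667 N and kinetic friction μN both act down the slope.
So 103.6 = 79.667 + μ × 99.584, giving μ = (103.6 − 79.667) / 99.584 = 0.2403.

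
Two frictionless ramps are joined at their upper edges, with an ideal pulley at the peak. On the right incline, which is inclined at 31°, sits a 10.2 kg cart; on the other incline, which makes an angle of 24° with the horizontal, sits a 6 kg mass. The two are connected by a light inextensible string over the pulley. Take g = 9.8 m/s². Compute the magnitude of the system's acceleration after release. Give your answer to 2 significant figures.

1.7 m/s²

Resolve each weight along its own incline: the 10.2 kg mass has component 10.2 × 9.8 × sin 31° = 51.483 N down its slope, and the 6 kg mass has 6 × 9.8 × sin 24° = 23.916 N down its slope.
The 10.2 kg side's 51.483 N exceeds the other side's 23.916 N, so that mass slides down and the 6 kg mass slides up. Taking that direction as positive, Newton's second law for the whole system gives 51.483 − 23.916 = (10.2 + 6) a, so a = 27.567 / 16.2 = 1.7017 m/s².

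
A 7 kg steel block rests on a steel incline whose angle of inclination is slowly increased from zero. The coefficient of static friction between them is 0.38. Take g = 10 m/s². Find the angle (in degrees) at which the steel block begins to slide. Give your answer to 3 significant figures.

20.8°

At the threshold of sliding, static friction is at its maximum μ_s N and exactly balances the weight component along the incline: mg sin θ = μ_s mg cos θ.
Hence tan θ = μ_s = 0.38, so θ = arctan(0.38) = 20.8068°.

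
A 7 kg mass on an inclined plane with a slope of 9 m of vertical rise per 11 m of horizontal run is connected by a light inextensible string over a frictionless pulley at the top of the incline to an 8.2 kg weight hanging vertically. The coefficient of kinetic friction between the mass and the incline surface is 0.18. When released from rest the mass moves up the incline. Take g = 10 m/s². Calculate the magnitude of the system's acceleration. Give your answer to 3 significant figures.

1.84 m/s²

For the mass on the incline: the weight component along the slope is m₁g sin 39.29° = 7 × 10 × 0.6332 = 44.324 N and the normal force is N = m₁g cos 39.29° = 54.177 N.
Kinetic friction opposes the mass's motion up the incline: f = μN = 0.18 × 54.177 = 9.752 N acting down the slope.
Newton's second law for the mass (up-slope positive): T − 44.324 − 9.752 = 7 a. For the hanging weight (downward positive): 8.2 × 10 − T = 8.2 a.
Adding the two equations eliminates T: 27.924 = 15.2 a, so a = 1.8371 m/s².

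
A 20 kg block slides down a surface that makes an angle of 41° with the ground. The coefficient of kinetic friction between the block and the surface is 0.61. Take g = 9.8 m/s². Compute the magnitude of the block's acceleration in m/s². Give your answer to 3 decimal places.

1.918 m/s²

Resolving the weight along the incline: the component pulling the block down the slope is mg sin 41° = 20 × 9.8 × 0.6561 = 128.596 N, and the normal force is N = mg cos 41° = 20 × 9.8 × 0.7547 = 147.921 N.
Kinetic friction acts up the slope with magnitude f = μN = 0.61 × 147.921 = 90.232 N.
Net force along the incline is 128.596 − 90.232 = 38.364 N, so a = 38.364 / 20 = 1.9182 m/s².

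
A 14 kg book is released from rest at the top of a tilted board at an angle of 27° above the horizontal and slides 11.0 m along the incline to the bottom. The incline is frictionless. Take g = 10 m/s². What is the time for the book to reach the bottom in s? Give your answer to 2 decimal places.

2.20 s

The weight component along the incline is mg sin 27° = 63.559 N and the normal force is N = mg cos 27° = 124.741 N.
With no friction, a = g sin 27° = 4.5399 m/s².
Starting from rest, L = ½at², so t = √(2L/a) = √(2 × 11.0 / 4.5399) = 2.2013 s.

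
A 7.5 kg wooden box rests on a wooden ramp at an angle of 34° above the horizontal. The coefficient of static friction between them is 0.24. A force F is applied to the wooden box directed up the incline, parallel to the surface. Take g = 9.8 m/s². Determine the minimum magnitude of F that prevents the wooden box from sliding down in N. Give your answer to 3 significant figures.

26.5 N

The normal force is N = mg cos 34° = 60.934 N. With F at its minimum the wooden box is on the verge of sliding down, so static friction is at its maximum μ_s N = 0.24 × 60.934 = 14.624 N and acts up the slope.
Equilibrium along the incline: F + μ_s N = mg sin 34°, so F = 41.101 − 14.624 = 26.477 N.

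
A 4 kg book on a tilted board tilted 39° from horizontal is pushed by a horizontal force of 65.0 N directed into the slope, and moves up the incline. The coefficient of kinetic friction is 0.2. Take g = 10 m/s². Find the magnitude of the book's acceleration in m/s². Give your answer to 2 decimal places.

2.74 m/s²

The horizontal push has components F cos 39° = 65.0 × 0.7771 = 50.511 N up the incline and F sin 39° = 65.0 × 0.6293 = 40.904 N pressing into the surface.
The normal force is therefore N = mg cos 39° + F sin 39° = 31.084 + 40.904 = 71.988 N, and kinetic friction down the slope is μN = 0.2 × 71.988 = 14.398 N.
Along the incline: F cos 39° − mg sin 39° − μN = ma, so 50.511 − 25.172 − 14.398 = 4 a, giving a = 2.7353 m/s².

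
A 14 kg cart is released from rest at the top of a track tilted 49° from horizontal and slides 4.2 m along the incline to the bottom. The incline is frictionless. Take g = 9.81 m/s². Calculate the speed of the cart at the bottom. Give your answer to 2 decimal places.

7.89 m/s

The weight component along the incline is mg sin 49° = 103.652 N and the normal force is N = mg cos 49° = 90.103 N.
With no friction, a = g sin 49° = 7.4037 m/s².
Starting from rest over a distance of 4.2 m, v² = 2aL = 2 × 7.4037 × 4.2 = 62.1911, so v = 7.8861 m/s.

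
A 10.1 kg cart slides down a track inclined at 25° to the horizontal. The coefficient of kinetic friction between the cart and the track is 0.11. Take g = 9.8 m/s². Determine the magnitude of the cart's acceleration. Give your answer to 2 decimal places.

3.16 m/s²

Resolving the weight along the incline: the component pulling the cart down the slope is mg sin 25° = 10.1 × 9.8 × 0.4226 = 41.829 N, and the normal force is N = mg cos 25° = 10.1 × 9.8 × 0.9063 = 89.706 N.
Kinetic friction acts up the slope with magnitude f = μN = 0.11 × 89.706 = 9.868 N.
Net force along the incline is 41.829 − 9.868 = 31.961 N, so a = 31.961 / 10.1 = 3.1645 m/s².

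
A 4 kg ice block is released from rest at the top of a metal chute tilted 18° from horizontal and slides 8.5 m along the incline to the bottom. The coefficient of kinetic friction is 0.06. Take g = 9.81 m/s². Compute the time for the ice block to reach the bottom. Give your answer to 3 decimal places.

The weight component along the incline is mg sin 18° = 12.126 N and the normal force is N = mg cos 18° = 37.319 N.
Friction up the slope is f = μN = 0.06 × 37.319 = 2.239 N, so the net downslope force is 12.126 − 2.239 = 9.887 N and a = 9.887 / 4 = 2.4718 m/s².
Starting from rest, L = ½at², so t = √(2L/a) = √(2 × 8.5 / 2.4718) = 2.6225 s.

2.623 s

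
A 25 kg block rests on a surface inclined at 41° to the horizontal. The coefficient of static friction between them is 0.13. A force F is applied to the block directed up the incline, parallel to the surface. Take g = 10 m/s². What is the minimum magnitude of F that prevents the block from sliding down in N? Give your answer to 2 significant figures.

The normal force is N = mg cos 41° = 188.677 N. With F at its minimum the block is on the verge of sliding down, so static friction is at its maximum μ_s N = 0.13 × 188.677 = 24.528 N and acts up the slope.
Equilibrium along the incline: F + μ_s N = mg sin 41°, so F = 164.015 − 24.528 = 139.487 N.

140 N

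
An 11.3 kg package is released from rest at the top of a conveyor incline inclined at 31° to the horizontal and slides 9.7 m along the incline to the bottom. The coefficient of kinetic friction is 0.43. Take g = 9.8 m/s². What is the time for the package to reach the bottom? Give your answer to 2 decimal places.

The weight component along the incline is mg sin 31° = 57.035 N and the normal force is N = mg cos 31° = 94.923 N.
Friction up the slope is f = μN = 0.43 × 94.923 = 40.817 N, so the net downslope force is 57.035 − 40.817 = 16.218 N and a = 16.218 / 11.3 = 1.4352 m/s².
Starting from rest, L = ½at², so t = √(2L/a) = √(2 × 9.7 / 1.4352) = 3.6766 s.

3.68 s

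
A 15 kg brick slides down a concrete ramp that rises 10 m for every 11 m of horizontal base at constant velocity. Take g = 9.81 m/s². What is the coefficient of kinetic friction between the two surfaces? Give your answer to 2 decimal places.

0.91

At constant velocity the net force along the incline is zero: mg sin 42.27° = μ mg cos 42.27°.
So μ = tan 42.27° = 0.6727 / 0.7399 = 0.9092.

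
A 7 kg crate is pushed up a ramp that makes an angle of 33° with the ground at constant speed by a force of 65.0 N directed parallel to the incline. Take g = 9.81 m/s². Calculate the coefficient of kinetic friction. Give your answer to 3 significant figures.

At constant speed ΣF = 0 along the incline. The applied 65.0 N acts up the slope; the weight component mg sin 33° = 37.400 N and kinetic friction μN both act down the slope.
So 65.0 = 37.400 + μ × 57.592, giving μ = (65.0 − 37.400) / 57.592 = 0.4792.

0.479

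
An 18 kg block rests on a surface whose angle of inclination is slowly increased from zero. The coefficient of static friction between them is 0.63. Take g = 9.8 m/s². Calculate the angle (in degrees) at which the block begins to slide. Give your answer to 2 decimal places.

At the threshold of sliding, static friction is at its maximum μ_s N and exactly balances the weight component along the incline: mg sin θ = μ_s mg cos θ.
Hence tan θ = μ_s = 0.63, so θ = arctan(0.63) = 32.2109°.

32.21°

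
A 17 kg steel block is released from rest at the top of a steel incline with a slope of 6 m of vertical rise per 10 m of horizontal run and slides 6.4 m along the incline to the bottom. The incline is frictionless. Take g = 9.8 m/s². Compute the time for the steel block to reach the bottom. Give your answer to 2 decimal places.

1.59 s

The weight component along the incline is mg sin 30.96° = 85.715 N and the normal force is N = mg cos 30.96° = 142.858 N.
With no friction, a = g sin 30.96° = 5.0421 m/s².
Starting from rest, L = ½at², so t = √(2L/a) = √(2 × 6.4 / 5.0421) = 1.5933 s.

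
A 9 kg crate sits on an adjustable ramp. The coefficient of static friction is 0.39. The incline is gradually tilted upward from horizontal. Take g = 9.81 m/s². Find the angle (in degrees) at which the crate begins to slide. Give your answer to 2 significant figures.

21°

At the threshold of sliding, static friction is at its maximum μ_s N and exactly balances the weight component along the incline: mg sin θ = μ_s mg cos θ.
Hence tan θ = μ_s = 0.39, so θ = arctan(0.39) = 21.3058°.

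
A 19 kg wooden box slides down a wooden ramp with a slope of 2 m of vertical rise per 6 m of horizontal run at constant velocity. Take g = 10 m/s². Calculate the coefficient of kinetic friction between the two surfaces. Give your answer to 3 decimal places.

At constant velocity the net force along the incline is zero: mg sin 18.43° = μ mg cos 18.43°.
So μ = tan 18.43° = 0.3162 / 0.9487 = 0.3333.

0.333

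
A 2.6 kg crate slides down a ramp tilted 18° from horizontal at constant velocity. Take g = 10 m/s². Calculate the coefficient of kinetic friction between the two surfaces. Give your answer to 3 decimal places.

At constant velocity the net force along the incline is zero: mg sin 18° = μ mg cos 18°.
So μ = tan 18° = 0.3090 / 0.9511 = 0.3249.

0.325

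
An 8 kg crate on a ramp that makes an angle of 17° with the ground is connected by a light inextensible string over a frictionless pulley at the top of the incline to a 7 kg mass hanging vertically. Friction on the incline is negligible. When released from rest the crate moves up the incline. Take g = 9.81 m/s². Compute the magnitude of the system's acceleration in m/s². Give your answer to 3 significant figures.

For the crate on the incline: the weight component along the slope is m₁g sin 17° = 8 × 9.81 × 0.2924 = 22.948 N and the normal force is N = m₁g cos 17° = 75.051 N.
Newton's second law for the crate (up-slope positive): T − 22.948 = 8 a. For the hanging mass (downward positive): 7 × 9.81 − T = 7 a.
Adding the two equations eliminates T: 45.722 = 15 a, so a = 3.0481 m/s².

3.05 m/s²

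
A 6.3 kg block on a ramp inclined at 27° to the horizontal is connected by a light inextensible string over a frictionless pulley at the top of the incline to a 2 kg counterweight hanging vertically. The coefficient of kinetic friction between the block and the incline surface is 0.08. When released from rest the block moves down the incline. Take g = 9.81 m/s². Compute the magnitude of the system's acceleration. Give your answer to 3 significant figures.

0.486 m/s²

For the block on the incline: the weight component along the slope is m₁g sin 27° = 6.3 × 9.81 × 0.4540 = 28.059 N and the normal force is N = m₁g cos 27° = 55.067 N.
Kinetic friction opposes the block's motion down the incline: f = μN = 0.08 × 55.067 = 4.405 N acting up the slope.
Newton's second law for the block (down-slope positive): 28.059 − 4.405 − T = 6.3 a. For the hanging counterweight (upward positive): T − 2 × 9.81 = 2 a.
Adding the two equations eliminates T: 4.034 = 8.3 a, so a = 0.4860 m/s².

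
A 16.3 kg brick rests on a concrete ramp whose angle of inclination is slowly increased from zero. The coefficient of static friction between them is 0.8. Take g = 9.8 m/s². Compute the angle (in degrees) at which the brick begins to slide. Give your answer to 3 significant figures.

38.7°

At the threshold of sliding, static friction is at its maximum μ_s N and exactly balances the weight component along the incline: mg sin θ = μ_s mg cos θ.
Hence tan θ = μ_s = 0.8, so θ = arctan(0.8) = 38.6598°.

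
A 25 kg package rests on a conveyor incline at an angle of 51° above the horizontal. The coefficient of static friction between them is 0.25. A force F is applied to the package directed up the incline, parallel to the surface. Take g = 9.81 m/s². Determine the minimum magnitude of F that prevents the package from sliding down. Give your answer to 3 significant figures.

152 N

The normal force is N = mg cos 51° = 154.341 N. With F at its minimum the package is on the verge of sliding down, so static friction is at its maximum μ_s N = 0.25 × 154.341 = 38.585 N and acts up the slope.
Equilibrium along the incline: F + μ_s N = mg sin 51°, so F = 190.595 − 38.585 = 152.010 N.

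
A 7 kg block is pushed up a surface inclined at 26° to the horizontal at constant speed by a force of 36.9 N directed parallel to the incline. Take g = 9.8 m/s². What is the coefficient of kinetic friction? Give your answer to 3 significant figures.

At constant speed ΣF = 0 along the incline. The applied 36.9 N acts up the slope; the weight component mg sin 26° = 30.072 N and kinetic friction μN both act down the slope.
So 36.9 = 30.072 + μ × 61.657, giving μ = (36.9 − 30.072) / 61.657 = 0.1107.

0.111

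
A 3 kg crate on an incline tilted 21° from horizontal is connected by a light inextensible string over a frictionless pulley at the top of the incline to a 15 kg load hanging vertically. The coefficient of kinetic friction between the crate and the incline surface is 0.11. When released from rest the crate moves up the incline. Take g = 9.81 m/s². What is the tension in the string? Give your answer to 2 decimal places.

35.83 N

For the crate on the incline: the weight component along the slope is m₁g sin 21° = 3 × 9.81 × 0.3584 = 10.548 N and the normal force is N = m₁g cos 21° = 27.475 N.
Kinetic friction opposes the crate's motion up the incline: f = μN = 0.11 × 27.475 = 3.022 N acting down the slope.
Newton's second law for the crate (up-slope positive): T − 10.548 − 3.022 = 3 a. For the hanging load (downward positive): 15 × 9.81 − T = 15 a.
Adding the two equations eliminates T: 133.580 = 18 a, so a = 7.4211 m/s².
Then from the hanging load's equation, T = 15 × (9.81 − 7.4211) = 35.834 N.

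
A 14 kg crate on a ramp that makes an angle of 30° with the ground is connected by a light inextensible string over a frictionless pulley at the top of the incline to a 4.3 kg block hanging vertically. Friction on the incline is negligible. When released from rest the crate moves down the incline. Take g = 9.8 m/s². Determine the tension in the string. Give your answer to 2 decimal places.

For the crate on the incline: the weight component along the slope is m₁g sin 30° = 14 × 9.8 × 0.5000 = 68.600 N and the normal force is N = m₁g cos 30° = 118.819 N.
Newton's second law for the crate (down-slope positive): 68.600 − T = 14 a. For the hanging block (upward positive): T − 4.3 × 9.8 = 4.3 a.
Adding the two equations eliminates T: 26.460 = 18.3 a, so a = 1.4459 m/s².
Then from the hanging block's equation, T = 4.3 × (9.8 + 1.4459) = 48.357 N.

48.36 N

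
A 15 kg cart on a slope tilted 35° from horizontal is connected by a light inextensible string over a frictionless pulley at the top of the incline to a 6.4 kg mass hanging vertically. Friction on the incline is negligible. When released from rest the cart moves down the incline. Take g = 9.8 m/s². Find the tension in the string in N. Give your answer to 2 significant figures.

For the cart on the incline: the weight component along the slope is m₁g sin 35° = 15 × 9.8 × 0.5736 = 84.319 N and the normal force is N = m₁g cos 35° = 120.415 N.
Newton's second law for the cart (down-slope positive): 84.319 − T = 15 a. For the hanging mass (upward positive): T − 6.4 × 9.8 = 6.4 a.
Adding the two equations eliminates T: 21.599 = 21.4 a, so a = 1.0093 m/s².
Then from the hanging mass's equation, T = 6.4 × (9.8 + 1.0093) = 69.180 N.

69 N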